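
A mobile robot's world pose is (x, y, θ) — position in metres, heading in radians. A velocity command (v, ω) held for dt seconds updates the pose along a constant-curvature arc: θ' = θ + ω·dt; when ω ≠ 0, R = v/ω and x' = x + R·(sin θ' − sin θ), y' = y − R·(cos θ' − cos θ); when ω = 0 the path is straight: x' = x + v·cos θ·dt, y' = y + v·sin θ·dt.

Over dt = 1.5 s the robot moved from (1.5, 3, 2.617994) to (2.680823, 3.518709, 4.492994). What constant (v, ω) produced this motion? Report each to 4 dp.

Δθ = 4.492994 − 2.617994 = 1.875000
ω = Δθ/dt = 1.875000/1.5 = 1.2500
R = Δx/(sin θ' − sin θ) = -0.8000
v = R·ω = -0.8000·1.2500 = -1.0000

v = -1.0000, ω = 1.2500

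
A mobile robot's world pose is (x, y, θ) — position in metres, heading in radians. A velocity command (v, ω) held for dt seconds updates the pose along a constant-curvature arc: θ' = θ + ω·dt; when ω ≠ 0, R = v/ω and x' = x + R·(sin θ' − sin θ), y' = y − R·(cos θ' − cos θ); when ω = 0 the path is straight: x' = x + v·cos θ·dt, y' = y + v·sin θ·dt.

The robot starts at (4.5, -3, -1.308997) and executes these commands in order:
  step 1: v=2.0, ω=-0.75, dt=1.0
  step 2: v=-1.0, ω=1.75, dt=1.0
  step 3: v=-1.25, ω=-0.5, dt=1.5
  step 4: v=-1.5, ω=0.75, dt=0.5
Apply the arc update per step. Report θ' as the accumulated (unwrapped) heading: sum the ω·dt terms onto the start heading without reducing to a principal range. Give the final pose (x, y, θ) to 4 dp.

(2.0491, -2.4007, -0.6840)

step 1: θ'=-2.0590 (R=-2.6667) → pose (4.2793, -4.9410, -2.0590)
step 2: θ'=-0.3090 (R=-0.5714) → pose (3.9484, -4.1286, -0.3090)
step 3: θ'=-1.0590 (R=2.5000) → pose (2.5290, -2.9713, -1.0590)
step 4: θ'=-0.6840 (R=-2.0000) → pose (2.0491, -2.4007, -0.6840)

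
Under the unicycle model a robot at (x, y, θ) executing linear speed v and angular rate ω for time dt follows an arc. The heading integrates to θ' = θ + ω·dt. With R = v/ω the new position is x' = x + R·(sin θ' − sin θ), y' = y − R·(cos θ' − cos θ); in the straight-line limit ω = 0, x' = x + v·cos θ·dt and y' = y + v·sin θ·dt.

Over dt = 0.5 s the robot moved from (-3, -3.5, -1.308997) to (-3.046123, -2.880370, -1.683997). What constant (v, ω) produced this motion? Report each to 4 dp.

v = -1.2500, ω = -0.7500

Δθ = -1.683997 − -1.308997 = -0.375000
ω = Δθ/dt = -0.375000/0.5 = -0.7500
R = −Δy/(cos θ' − cos θ) = 1.6667
v = R·ω = 1.6667·-0.7500 = -1.2500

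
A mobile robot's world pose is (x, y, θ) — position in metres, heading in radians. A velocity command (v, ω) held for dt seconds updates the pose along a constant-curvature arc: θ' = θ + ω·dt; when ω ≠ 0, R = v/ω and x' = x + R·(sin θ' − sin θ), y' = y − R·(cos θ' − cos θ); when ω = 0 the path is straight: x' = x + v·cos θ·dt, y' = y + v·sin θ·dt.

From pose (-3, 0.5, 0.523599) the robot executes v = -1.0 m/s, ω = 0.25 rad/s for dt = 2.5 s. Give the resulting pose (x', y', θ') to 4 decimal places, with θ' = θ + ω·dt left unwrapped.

θ' = 0.5236 + 0.25·2.5 = 1.1486
R = v/ω = -1.0/0.25 = -4.0000
x' = -3 + -4.0000·(sin 1.1486 − sin 0.5236) = -4.6488
y' = 0.5 − -4.0000·(cos 1.1486 − cos 0.5236) = -1.3250

(-4.6488, -1.3250, 1.1486)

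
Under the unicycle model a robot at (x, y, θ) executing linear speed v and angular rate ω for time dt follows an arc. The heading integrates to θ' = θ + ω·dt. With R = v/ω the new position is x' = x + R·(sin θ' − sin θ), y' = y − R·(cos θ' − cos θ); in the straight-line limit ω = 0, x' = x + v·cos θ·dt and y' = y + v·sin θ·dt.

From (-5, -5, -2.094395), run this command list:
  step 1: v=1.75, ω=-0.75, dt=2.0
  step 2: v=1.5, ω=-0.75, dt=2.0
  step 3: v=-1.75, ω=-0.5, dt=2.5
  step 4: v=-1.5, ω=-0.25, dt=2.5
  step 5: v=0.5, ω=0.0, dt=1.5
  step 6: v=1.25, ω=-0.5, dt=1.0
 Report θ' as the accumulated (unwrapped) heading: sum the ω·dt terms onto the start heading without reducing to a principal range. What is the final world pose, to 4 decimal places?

step 1: θ'=-3.5944 (R=-2.3333) → pose (-8.0415, -5.9315, -3.5944)
step 2: θ'=-5.0944 (R=-2.0000) → pose (-9.0224, -3.3875, -5.0944)
step 3: θ'=-6.3444 (R=3.5000) → pose (-12.4842, -5.5762, -6.3444)
step 4: θ'=-6.9694 (R=6.0000) → pose (-15.9188, -4.2294, -6.9694)
step 5: θ'=-6.9694 (straight) → pose (-15.3386, -4.7046, -6.9694)
step 6: θ'=-7.4694 (R=-2.5000) → pose (-14.6052, -5.7008, -7.4694)

(-14.6052, -5.7008, -7.4694)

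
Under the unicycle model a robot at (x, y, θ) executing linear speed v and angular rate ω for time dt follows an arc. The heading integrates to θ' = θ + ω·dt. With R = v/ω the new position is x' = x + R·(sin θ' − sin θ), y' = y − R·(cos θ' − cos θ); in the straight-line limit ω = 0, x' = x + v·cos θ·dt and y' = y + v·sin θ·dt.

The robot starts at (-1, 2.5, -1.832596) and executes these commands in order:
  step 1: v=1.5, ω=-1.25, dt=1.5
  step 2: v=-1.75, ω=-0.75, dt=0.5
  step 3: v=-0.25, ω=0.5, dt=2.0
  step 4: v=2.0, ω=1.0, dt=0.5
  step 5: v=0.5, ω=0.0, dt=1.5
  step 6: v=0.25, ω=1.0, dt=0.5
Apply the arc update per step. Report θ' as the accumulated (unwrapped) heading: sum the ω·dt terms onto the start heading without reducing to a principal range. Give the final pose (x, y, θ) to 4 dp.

(-3.3986, 0.2097, -2.0826)

step 1: θ'=-3.7076 (R=-1.2000) → pose (-2.8026, 1.7977, -3.7076)
step 2: θ'=-4.0826 (R=2.3333) → pose (-2.1682, 1.2026, -4.0826)
step 3: θ'=-3.0826 (R=-0.5000) → pose (-1.7347, 0.9979, -3.0826)
step 4: θ'=-2.5826 (R=2.0000) → pose (-2.6774, 0.6970, -2.5826)
step 5: θ'=-2.5826 (straight) → pose (-3.3133, 0.2992, -2.5826)
step 6: θ'=-2.0826 (R=0.2500) → pose (-3.3986, 0.2097, -2.0826)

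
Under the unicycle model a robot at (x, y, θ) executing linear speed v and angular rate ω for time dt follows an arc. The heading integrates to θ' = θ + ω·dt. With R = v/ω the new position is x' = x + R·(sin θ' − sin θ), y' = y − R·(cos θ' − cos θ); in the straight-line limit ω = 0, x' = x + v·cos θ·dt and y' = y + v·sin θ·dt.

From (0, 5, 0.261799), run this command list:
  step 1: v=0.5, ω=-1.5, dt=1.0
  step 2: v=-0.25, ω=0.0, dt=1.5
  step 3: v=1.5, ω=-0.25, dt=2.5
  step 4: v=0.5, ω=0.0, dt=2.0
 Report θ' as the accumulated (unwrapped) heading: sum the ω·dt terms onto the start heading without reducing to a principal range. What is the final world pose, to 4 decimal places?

(0.0648, 0.4952, -1.8632)

step 1: θ'=-1.2382 (R=-0.3333) → pose (0.4013, 4.7869, -1.2382)
step 2: θ'=-1.2382 (straight) → pose (0.2789, 5.1413, -1.2382)
step 3: θ'=-1.8632 (R=-6.0000) → pose (0.3530, 1.4528, -1.8632)
step 4: θ'=-1.8632 (straight) → pose (0.0648, 0.4952, -1.8632)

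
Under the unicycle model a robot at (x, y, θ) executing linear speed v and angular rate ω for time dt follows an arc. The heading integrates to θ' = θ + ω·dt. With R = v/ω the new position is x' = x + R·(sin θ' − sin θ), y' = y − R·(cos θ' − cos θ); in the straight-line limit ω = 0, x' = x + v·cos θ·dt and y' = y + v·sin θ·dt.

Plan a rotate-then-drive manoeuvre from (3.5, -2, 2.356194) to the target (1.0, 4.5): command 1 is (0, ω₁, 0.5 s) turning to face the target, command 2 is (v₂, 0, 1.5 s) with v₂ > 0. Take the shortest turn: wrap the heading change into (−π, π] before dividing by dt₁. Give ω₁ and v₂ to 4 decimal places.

ω₁ = -0.8364, v₂ = 4.6428

heading to target = atan2(4.5−-2, 1−3.5) = 1.9380
Δθ = wrap(1.9380 − 2.3562) = -0.4182; ω₁ = Δθ/dt₁ = -0.8364
distance = √((1−3.5)² + (4.5−-2)²) = 6.9642; v₂ = distance/dt₂ = 4.6428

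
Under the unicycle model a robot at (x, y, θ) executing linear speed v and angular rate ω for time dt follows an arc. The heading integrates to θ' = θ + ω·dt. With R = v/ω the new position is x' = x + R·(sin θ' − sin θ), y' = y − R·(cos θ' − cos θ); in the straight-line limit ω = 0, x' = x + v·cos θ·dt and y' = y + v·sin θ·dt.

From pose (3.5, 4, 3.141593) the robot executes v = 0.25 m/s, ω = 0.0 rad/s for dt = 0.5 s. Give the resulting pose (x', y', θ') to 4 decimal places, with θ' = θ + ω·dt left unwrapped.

θ' = 3.1416 + 0.0·0.5 = 3.1416
ω = 0 → straight: x' = 3.5 + 0.25·cos(3.1416)·0.5 = 3.3750
y' = 4 + 0.25·sin(3.1416)·0.5 = 4.0000

(3.3750, 4.0000, 3.1416)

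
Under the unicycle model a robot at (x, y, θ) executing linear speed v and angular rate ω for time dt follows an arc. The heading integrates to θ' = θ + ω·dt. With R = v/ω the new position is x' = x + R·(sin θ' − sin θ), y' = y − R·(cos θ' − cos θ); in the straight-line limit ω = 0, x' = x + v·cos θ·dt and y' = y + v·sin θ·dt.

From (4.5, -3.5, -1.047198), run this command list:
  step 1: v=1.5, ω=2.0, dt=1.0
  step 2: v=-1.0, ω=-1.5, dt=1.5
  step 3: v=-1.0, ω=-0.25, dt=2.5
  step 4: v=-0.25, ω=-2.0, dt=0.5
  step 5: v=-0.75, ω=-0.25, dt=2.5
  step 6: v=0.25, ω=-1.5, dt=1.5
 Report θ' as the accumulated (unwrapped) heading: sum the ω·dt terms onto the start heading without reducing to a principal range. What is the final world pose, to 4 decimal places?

step 1: θ'=0.9528 (R=0.7500) → pose (5.7608, -3.5596, 0.9528)
step 2: θ'=-1.2972 (R=0.6667) → pose (4.5756, -3.3534, -1.2972)
step 3: θ'=-1.9222 (R=4.0000) → pose (4.6712, -0.8958, -1.9222)
step 4: θ'=-2.9222 (R=0.1250) → pose (4.7614, -0.8168, -2.9222)
step 5: θ'=-3.5472 (R=3.0000) → pose (6.5980, -0.9883, -3.5472)
step 6: θ'=-5.7972 (R=-0.1667) → pose (6.5859, -0.6878, -5.7972)

(6.5859, -0.6878, -5.7972)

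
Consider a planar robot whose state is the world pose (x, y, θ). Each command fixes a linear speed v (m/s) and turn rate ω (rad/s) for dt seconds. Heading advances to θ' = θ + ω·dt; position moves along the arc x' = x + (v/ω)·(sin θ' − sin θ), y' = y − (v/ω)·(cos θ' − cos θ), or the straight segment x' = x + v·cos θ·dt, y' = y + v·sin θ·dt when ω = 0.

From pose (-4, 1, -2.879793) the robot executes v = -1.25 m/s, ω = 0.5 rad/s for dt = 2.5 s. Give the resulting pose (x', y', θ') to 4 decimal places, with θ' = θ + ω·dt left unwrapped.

(-2.1514, 3.2674, -1.6298)

θ' = -2.8798 + 0.5·2.5 = -1.6298
R = v/ω = -1.25/0.5 = -2.5000
x' = -4 + -2.5000·(sin -1.6298 − sin -2.8798) = -2.1514
y' = 1 − -2.5000·(cos -1.6298 − cos -2.8798) = 3.2674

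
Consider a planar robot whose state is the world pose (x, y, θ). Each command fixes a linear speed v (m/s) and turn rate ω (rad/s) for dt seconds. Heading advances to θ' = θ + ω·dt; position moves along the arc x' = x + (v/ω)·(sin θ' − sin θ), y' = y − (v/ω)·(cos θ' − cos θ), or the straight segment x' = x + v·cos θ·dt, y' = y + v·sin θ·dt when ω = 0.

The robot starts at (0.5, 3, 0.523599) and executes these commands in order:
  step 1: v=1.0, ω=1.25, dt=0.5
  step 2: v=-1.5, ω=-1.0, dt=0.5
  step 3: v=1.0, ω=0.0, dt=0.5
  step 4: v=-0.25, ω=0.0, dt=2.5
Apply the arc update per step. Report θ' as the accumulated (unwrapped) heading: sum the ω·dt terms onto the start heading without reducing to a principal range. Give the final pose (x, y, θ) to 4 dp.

(0.2680, 2.7088, 0.6486)

step 1: θ'=1.1486 (R=0.8000) → pose (0.8298, 3.3650, 1.1486)
step 2: θ'=0.6486 (R=1.5000) → pose (0.3676, 2.7843, 0.6486)
step 3: θ'=0.6486 (straight) → pose (0.7660, 3.0863, 0.6486)
step 4: θ'=0.6486 (straight) → pose (0.2680, 2.7088, 0.6486)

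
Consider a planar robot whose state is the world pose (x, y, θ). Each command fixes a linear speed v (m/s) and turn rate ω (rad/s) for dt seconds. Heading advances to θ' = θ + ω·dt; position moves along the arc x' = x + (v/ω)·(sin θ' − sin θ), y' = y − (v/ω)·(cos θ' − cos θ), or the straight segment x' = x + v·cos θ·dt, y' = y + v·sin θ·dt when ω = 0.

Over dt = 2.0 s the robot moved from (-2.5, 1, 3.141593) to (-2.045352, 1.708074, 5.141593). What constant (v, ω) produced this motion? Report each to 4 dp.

Δθ = 5.141593 − 3.141593 = 2.000000
ω = Δθ/dt = 2.000000/2.0 = 1.0000
R = −Δy/(cos θ' − cos θ) = -0.5000
v = R·ω = -0.5000·1.0000 = -0.5000

v = -0.5000, ω = 1.0000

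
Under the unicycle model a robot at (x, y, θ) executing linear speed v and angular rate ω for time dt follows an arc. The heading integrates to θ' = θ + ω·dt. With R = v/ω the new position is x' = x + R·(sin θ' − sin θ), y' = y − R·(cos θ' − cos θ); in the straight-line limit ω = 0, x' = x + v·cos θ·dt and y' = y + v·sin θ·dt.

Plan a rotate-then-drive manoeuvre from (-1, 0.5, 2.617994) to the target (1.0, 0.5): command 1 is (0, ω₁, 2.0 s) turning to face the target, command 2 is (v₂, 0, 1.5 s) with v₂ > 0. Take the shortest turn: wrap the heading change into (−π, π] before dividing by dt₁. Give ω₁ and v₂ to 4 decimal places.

ω₁ = -1.3090, v₂ = 1.3333

heading to target = atan2(0.5−0.5, 1−-1) = 0.0000
Δθ = wrap(0.0000 − 2.6180) = -2.6180; ω₁ = Δθ/dt₁ = -1.3090
distance = √((1−-1)² + (0.5−0.5)²) = 2.0000; v₂ = distance/dt₂ = 1.3333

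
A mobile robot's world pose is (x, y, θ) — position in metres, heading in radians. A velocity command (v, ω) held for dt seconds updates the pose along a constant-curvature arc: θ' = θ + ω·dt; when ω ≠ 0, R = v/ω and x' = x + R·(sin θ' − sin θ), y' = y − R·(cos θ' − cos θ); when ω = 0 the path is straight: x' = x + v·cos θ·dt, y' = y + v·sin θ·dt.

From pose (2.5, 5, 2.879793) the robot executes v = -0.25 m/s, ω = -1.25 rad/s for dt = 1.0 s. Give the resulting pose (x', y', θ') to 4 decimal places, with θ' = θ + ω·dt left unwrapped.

θ' = 2.8798 + -1.25·1.0 = 1.6298
R = v/ω = -0.25/-1.25 = 0.2000
x' = 2.5 + 0.2000·(sin 1.6298 − sin 2.8798) = 2.6479
y' = 5 − 0.2000·(cos 1.6298 − cos 2.8798) = 4.8186

(2.6479, 4.8186, 1.6298)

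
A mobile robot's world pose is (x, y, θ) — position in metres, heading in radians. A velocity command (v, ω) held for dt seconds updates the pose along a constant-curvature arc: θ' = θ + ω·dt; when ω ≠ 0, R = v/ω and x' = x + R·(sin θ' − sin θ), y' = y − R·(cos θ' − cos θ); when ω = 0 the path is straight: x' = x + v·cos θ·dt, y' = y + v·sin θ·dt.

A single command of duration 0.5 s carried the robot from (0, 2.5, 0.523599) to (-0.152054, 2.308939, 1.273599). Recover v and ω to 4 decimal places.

Δθ = 1.273599 − 0.523599 = 0.750000
ω = Δθ/dt = 0.750000/0.5 = 1.5000
R = −Δy/(cos θ' − cos θ) = -0.3333
v = R·ω = -0.3333·1.5000 = -0.5000

v = -0.5000, ω = 1.5000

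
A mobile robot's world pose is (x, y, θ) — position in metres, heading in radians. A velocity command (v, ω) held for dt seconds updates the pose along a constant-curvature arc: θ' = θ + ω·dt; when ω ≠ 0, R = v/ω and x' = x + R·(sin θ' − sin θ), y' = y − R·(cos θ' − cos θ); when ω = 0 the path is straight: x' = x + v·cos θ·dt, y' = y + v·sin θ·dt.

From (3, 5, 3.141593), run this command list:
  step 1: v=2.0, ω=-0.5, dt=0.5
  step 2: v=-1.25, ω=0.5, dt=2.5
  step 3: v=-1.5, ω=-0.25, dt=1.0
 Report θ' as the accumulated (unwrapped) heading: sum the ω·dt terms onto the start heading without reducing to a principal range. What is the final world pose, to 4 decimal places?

step 1: θ'=2.8916 (R=-4.0000) → pose (2.0104, 5.1243, 2.8916)
step 2: θ'=4.1416 (R=-2.5000) → pose (4.7326, 6.1959, 4.1416)
step 3: θ'=3.8916 (R=6.0000) → pose (5.6916, 7.3442, 3.8916)

(5.6916, 7.3442, 3.8916)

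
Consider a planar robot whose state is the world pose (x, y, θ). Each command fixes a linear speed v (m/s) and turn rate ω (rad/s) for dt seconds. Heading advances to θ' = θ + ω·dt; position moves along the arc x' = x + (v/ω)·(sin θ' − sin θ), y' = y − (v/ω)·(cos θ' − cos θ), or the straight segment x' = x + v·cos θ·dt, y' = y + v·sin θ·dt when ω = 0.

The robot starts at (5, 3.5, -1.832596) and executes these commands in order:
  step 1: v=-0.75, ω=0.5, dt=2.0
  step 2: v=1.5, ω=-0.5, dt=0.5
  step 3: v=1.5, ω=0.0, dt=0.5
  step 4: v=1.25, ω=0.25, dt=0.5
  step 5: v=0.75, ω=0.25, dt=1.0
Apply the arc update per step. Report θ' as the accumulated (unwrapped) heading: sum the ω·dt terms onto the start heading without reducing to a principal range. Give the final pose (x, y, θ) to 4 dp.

(6.2731, 2.5380, -0.7076)

step 1: θ'=-0.8326 (R=-1.5000) → pose (4.6606, 4.8977, -0.8326)
step 2: θ'=-1.0826 (R=-3.0000) → pose (5.0911, 4.2859, -1.0826)
step 3: θ'=-1.0826 (straight) → pose (5.4429, 3.6235, -1.0826)
step 4: θ'=-0.9576 (R=5.0000) → pose (5.7697, 3.0913, -0.9576)
step 5: θ'=-0.7076 (R=3.0000) → pose (6.2731, 2.5380, -0.7076)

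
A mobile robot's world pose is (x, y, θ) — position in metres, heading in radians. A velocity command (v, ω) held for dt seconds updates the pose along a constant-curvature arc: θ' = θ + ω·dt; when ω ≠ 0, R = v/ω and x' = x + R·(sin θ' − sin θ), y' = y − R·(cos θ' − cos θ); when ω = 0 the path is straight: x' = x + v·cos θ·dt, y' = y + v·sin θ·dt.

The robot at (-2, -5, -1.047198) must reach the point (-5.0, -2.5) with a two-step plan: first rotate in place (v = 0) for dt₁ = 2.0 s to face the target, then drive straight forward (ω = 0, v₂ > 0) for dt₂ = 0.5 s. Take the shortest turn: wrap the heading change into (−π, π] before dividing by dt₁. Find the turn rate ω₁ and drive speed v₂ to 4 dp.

heading to target = atan2(-2.5−-5, -5−-2) = 2.4469
Δθ = wrap(2.4469 − -1.0472) = -2.7891; ω₁ = Δθ/dt₁ = -1.3946
distance = √((-5−-2)² + (-2.5−-5)²) = 3.9051; v₂ = distance/dt₂ = 7.8102

ω₁ = -1.3946, v₂ = 7.8102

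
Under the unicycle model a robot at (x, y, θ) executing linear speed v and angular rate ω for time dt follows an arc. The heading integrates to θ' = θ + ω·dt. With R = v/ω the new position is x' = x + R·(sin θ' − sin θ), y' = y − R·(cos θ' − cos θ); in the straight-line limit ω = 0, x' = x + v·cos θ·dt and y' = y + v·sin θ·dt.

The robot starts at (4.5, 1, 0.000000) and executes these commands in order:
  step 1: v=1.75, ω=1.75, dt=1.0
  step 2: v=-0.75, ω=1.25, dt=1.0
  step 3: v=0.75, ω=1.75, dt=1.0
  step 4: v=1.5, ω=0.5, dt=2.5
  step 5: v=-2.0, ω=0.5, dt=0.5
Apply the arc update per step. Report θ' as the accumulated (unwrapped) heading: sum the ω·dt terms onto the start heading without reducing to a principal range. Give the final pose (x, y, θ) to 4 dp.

step 1: θ'=1.7500 (R=1.0000) → pose (5.4840, 2.1782, 1.7500)
step 2: θ'=3.0000 (R=-0.6000) → pose (5.9897, 1.6912, 3.0000)
step 3: θ'=4.7500 (R=0.4286) → pose (5.5010, 1.2508, 4.7500)
step 4: θ'=6.0000 (R=3.0000) → pose (7.6606, -1.5169, 6.0000)
step 5: θ'=6.2500 (R=-4.0000) → pose (6.6756, -1.3598, 6.2500)

(6.6756, -1.3598, 6.2500)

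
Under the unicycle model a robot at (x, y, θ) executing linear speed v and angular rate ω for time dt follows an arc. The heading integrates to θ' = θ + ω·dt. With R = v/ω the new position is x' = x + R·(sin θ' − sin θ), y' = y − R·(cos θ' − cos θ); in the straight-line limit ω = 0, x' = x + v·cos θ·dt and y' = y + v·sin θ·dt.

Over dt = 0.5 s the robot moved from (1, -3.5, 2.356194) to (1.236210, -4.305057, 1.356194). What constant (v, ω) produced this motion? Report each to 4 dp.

v = -1.7500, ω = -2.0000

Δθ = 1.356194 − 2.356194 = -1.000000
ω = Δθ/dt = -1.000000/0.5 = -2.0000
R = −Δy/(cos θ' − cos θ) = 0.8750
v = R·ω = 0.8750·-2.0000 = -1.7500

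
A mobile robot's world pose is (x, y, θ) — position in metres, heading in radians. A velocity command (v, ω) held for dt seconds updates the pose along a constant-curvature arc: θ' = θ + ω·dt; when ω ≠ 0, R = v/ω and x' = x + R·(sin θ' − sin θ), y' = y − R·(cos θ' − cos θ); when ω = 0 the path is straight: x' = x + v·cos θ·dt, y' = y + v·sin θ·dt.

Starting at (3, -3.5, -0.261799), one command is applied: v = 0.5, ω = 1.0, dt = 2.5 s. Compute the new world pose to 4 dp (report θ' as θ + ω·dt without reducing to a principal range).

θ' = -0.2618 + 1.0·2.5 = 2.2382
R = v/ω = 0.5/1.0 = 0.5000
x' = 3 + 0.5000·(sin 2.2382 − sin -0.2618) = 3.5221
y' = -3.5 − 0.5000·(cos 2.2382 − cos -0.2618) = -2.7076

(3.5221, -2.7076, 2.2382)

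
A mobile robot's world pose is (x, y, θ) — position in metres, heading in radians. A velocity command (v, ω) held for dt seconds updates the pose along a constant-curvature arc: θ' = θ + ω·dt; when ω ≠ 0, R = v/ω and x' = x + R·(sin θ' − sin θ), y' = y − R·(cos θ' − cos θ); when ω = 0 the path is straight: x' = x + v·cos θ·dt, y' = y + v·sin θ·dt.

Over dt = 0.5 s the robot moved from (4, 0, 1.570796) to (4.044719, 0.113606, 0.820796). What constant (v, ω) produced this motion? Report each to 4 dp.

Δθ = 0.820796 − 1.570796 = -0.750000
ω = Δθ/dt = -0.750000/0.5 = -1.5000
R = −Δy/(cos θ' − cos θ) = -0.1667
v = R·ω = -0.1667·-1.5000 = 0.2500

v = 0.2500, ω = -1.5000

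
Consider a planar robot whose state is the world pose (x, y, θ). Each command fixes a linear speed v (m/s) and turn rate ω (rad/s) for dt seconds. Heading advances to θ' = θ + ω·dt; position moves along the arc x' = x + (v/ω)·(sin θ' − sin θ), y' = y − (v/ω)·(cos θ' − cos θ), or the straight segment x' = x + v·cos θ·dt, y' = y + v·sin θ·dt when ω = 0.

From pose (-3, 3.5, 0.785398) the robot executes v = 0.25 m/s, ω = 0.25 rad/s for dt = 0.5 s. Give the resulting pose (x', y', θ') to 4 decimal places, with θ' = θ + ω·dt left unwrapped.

θ' = 0.7854 + 0.25·0.5 = 0.9104
R = v/ω = 0.25/0.25 = 1.0000
x' = -3 + 1.0000·(sin 0.9104 − sin 0.7854) = -2.9174
y' = 3.5 − 1.0000·(cos 0.9104 − cos 0.7854) = 3.5937

(-2.9174, 3.5937, 0.9104)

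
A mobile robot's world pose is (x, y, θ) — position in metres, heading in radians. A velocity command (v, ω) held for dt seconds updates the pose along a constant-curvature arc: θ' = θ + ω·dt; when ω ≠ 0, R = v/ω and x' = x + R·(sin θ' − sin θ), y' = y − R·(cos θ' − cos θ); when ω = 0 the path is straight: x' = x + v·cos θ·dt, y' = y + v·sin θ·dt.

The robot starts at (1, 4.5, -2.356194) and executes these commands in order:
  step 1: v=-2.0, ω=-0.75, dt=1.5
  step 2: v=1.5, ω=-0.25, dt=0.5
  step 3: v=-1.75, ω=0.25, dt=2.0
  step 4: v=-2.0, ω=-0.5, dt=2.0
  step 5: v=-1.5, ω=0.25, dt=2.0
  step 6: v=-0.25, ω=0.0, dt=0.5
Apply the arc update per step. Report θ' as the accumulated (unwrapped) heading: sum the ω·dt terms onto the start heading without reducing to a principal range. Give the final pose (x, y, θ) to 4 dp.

(12.2515, 0.9644, -3.6062)

step 1: θ'=-3.4812 (R=2.6667) → pose (3.7739, 5.1287, -3.4812)
step 2: θ'=-3.6062 (R=-6.0000) → pose (3.0842, 5.4221, -3.6062)
step 3: θ'=-3.1062 (R=-7.0000) → pose (6.4684, 4.6845, -3.1062)
step 4: θ'=-4.1062 (R=4.0000) → pose (9.8972, 2.9659, -4.1062)
step 5: θ'=-3.6062 (R=-6.0000) → pose (12.1398, 1.0204, -3.6062)
step 6: θ'=-3.6062 (straight) → pose (12.2515, 0.9644, -3.6062)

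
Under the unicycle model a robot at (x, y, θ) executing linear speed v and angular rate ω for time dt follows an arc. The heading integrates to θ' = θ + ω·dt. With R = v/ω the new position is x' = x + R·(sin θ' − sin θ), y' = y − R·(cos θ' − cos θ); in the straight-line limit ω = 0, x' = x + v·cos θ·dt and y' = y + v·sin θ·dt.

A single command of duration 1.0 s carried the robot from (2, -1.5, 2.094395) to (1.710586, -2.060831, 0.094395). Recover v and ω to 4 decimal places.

Δθ = 0.094395 − 2.094395 = -2.000000
ω = Δθ/dt = -2.000000/1.0 = -2.0000
R = −Δy/(cos θ' − cos θ) = 0.3750
v = R·ω = 0.3750·-2.0000 = -0.7500

v = -0.7500, ω = -2.0000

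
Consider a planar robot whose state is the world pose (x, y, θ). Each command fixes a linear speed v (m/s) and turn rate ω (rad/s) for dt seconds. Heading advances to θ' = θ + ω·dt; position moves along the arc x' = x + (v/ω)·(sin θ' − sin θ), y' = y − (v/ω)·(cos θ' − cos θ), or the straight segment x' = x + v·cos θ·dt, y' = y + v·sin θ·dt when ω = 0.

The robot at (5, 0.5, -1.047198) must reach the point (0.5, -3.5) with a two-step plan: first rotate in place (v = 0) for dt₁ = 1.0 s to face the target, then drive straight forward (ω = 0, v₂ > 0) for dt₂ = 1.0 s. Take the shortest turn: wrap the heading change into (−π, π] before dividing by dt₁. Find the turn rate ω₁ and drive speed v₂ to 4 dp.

ω₁ = -1.3678, v₂ = 6.0208

heading to target = atan2(-3.5−0.5, 0.5−5) = -2.4150
Δθ = wrap(-2.4150 − -1.0472) = -1.3678; ω₁ = Δθ/dt₁ = -1.3678
distance = √((0.5−5)² + (-3.5−0.5)²) = 6.0208; v₂ = distance/dt₂ = 6.0208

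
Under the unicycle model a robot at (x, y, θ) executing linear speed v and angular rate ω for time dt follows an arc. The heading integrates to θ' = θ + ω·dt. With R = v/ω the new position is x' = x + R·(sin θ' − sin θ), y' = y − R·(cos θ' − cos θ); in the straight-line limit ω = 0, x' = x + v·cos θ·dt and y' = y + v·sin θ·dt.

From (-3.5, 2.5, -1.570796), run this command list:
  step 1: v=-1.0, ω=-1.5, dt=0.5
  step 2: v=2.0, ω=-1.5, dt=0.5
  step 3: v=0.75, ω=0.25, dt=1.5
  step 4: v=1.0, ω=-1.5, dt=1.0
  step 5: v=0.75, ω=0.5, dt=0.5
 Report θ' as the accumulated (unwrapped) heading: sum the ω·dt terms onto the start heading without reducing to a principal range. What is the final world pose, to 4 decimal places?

step 1: θ'=-2.3208 (R=0.6667) → pose (-3.3211, 2.9544, -2.3208)
step 2: θ'=-3.0708 (R=-1.3333) → pose (-4.2024, 2.5333, -3.0708)
step 3: θ'=-2.6958 (R=3.0000) → pose (-5.2837, 2.2476, -2.6958)
step 4: θ'=-4.1958 (R=-0.6667) → pose (-6.1508, 2.5198, -4.1958)
step 5: θ'=-3.9458 (R=1.5000) → pose (-6.3747, 2.8195, -3.9458)

(-6.3747, 2.8195, -3.9458)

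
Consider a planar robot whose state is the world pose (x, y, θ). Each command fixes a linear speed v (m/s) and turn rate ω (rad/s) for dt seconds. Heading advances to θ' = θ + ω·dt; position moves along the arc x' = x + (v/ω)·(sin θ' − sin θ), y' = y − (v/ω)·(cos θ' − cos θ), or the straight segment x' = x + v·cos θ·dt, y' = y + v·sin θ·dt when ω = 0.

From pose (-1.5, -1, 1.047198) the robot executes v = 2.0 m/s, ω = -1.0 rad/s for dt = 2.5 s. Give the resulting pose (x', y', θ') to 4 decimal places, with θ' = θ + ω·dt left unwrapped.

θ' = 1.0472 + -1.0·2.5 = -1.4528
R = v/ω = 2.0/-1.0 = -2.0000
x' = -1.5 + -2.0000·(sin -1.4528 − sin 1.0472) = 2.2181
y' = -1 − -2.0000·(cos -1.4528 − cos 1.0472) = -1.7646

(2.2181, -1.7646, -1.4528)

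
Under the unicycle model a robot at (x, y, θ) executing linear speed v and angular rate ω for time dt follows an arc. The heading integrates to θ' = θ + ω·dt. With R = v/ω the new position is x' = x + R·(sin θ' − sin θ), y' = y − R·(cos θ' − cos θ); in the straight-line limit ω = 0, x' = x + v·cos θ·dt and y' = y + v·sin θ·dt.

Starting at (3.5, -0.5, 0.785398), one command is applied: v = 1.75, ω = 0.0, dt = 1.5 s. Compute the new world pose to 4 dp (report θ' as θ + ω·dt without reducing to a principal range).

θ' = 0.7854 + 0.0·1.5 = 0.7854
ω = 0 → straight: x' = 3.5 + 1.75·cos(0.7854)·1.5 = 5.3562
y' = -0.5 + 1.75·sin(0.7854)·1.5 = 1.3562

(5.3562, 1.3562, 0.7854)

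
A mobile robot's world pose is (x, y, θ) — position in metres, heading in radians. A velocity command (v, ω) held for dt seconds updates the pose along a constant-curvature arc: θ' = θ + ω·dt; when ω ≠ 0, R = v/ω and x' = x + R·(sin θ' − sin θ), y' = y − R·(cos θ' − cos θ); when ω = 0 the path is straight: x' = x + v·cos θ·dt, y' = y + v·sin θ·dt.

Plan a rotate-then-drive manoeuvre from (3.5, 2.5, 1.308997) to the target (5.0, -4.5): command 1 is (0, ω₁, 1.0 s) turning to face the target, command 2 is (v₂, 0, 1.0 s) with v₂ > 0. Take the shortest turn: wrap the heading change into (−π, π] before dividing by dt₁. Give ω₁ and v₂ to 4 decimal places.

heading to target = atan2(-4.5−2.5, 5−3.5) = -1.3597
Δθ = wrap(-1.3597 − 1.3090) = -2.6687; ω₁ = Δθ/dt₁ = -2.6687
distance = √((5−3.5)² + (-4.5−2.5)²) = 7.1589; v₂ = distance/dt₂ = 7.1589

ω₁ = -2.6687, v₂ = 7.1589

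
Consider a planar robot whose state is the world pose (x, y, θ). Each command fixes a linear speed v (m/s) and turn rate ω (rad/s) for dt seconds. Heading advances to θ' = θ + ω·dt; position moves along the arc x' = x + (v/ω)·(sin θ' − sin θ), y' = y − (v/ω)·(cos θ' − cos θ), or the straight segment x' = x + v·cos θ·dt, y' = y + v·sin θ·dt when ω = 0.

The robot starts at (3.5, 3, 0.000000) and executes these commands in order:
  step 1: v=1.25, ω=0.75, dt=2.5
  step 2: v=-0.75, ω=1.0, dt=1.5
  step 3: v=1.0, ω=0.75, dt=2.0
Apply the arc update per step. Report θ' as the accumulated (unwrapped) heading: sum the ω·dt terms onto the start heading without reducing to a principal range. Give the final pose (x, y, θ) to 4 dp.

step 1: θ'=1.8750 (R=1.6667) → pose (5.0901, 5.1659, 1.8750)
step 2: θ'=3.3750 (R=-0.7500) → pose (5.9792, 4.6609, 3.3750)
step 3: θ'=4.8750 (R=1.3333) → pose (4.9718, 3.1478, 4.8750)

(4.9718, 3.1478, 4.8750)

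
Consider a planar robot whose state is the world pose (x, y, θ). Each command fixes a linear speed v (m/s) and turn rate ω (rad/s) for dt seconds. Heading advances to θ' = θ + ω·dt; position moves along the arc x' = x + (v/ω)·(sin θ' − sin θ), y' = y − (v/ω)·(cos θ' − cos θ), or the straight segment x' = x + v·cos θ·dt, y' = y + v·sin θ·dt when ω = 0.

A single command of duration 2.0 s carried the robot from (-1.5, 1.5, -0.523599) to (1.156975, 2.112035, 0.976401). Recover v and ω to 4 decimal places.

v = 1.5000, ω = 0.7500

Δθ = 0.976401 − -0.523599 = 1.500000
ω = Δθ/dt = 1.500000/2.0 = 0.7500
R = Δx/(sin θ' − sin θ) = 2.0000
v = R·ω = 2.0000·0.7500 = 1.5000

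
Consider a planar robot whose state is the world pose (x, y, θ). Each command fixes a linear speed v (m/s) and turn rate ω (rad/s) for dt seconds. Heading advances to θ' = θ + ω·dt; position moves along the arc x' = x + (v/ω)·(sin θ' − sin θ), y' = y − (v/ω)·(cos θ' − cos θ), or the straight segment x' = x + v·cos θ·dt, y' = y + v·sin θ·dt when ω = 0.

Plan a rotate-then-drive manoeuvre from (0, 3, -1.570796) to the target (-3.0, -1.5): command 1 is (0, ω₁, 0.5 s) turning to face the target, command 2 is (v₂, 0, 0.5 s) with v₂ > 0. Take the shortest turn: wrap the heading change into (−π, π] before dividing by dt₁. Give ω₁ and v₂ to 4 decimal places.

ω₁ = -1.1760, v₂ = 10.8167

heading to target = atan2(-1.5−3, -3−0) = -2.1588
Δθ = wrap(-2.1588 − -1.5708) = -0.5880; ω₁ = Δθ/dt₁ = -1.1760
distance = √((-3−0)² + (-1.5−3)²) = 5.4083; v₂ = distance/dt₂ = 10.8167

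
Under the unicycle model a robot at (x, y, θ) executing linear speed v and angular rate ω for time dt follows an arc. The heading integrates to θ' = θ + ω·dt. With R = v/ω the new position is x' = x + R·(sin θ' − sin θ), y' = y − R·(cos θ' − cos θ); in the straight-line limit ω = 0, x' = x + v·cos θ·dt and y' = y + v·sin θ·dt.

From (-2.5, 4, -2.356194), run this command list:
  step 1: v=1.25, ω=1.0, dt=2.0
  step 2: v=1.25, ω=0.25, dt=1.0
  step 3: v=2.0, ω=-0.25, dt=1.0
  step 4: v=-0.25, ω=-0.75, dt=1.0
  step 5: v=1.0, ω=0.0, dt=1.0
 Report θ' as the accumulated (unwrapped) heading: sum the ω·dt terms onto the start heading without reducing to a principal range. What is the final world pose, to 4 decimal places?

(1.3696, 0.4709, -1.1062)

step 1: θ'=-0.3562 (R=1.2500) → pose (-2.0520, 1.9446, -0.3562)
step 2: θ'=-0.1062 (R=5.0000) → pose (-0.8384, 1.6589, -0.1062)
step 3: θ'=-0.3562 (R=-8.0000) → pose (1.1033, 1.2018, -0.3562)
step 4: θ'=-1.1062 (R=0.3333) → pose (0.9215, 1.3649, -1.1062)
step 5: θ'=-1.1062 (straight) → pose (1.3696, 0.4709, -1.1062)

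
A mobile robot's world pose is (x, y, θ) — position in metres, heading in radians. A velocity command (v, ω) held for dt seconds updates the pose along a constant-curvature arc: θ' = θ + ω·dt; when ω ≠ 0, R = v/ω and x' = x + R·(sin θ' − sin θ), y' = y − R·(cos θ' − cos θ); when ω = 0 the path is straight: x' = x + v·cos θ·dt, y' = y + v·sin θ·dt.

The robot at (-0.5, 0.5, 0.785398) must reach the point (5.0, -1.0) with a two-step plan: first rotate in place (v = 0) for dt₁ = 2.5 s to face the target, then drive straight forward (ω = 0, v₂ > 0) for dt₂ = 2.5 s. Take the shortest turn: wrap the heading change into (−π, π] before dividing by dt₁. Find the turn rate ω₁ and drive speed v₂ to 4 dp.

heading to target = atan2(-1−0.5, 5−-0.5) = -0.2663
Δθ = wrap(-0.2663 − 0.7854) = -1.0517; ω₁ = Δθ/dt₁ = -0.4207
distance = √((5−-0.5)² + (-1−0.5)²) = 5.7009; v₂ = distance/dt₂ = 2.2804

ω₁ = -0.4207, v₂ = 2.2804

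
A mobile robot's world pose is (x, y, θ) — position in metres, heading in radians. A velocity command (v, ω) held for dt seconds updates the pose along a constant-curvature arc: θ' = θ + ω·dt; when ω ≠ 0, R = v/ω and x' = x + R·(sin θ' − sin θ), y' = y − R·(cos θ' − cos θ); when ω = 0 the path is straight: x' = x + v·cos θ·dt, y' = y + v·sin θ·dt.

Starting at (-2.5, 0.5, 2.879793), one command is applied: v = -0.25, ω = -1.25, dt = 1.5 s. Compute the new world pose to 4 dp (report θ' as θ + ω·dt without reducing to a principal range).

θ' = 2.8798 + -1.25·1.5 = 1.0048
R = v/ω = -0.25/-1.25 = 0.2000
x' = -2.5 + 0.2000·(sin 1.0048 − sin 2.8798) = -2.3830
y' = 0.5 − 0.2000·(cos 1.0048 − cos 2.8798) = 0.1996

(-2.3830, 0.1996, 1.0048)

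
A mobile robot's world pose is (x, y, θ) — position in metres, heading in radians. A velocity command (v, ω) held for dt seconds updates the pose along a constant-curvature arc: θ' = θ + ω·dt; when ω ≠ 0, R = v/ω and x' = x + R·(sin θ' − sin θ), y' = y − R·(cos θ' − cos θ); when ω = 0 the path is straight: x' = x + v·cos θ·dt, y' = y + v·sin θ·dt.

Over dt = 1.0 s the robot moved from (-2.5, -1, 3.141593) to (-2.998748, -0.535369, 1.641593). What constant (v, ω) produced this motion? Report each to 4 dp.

Δθ = 1.641593 − 3.141593 = -1.500000
ω = Δθ/dt = -1.500000/1.0 = -1.5000
R = Δx/(sin θ' − sin θ) = -0.5000
v = R·ω = -0.5000·-1.5000 = 0.7500

v = 0.7500, ω = -1.5000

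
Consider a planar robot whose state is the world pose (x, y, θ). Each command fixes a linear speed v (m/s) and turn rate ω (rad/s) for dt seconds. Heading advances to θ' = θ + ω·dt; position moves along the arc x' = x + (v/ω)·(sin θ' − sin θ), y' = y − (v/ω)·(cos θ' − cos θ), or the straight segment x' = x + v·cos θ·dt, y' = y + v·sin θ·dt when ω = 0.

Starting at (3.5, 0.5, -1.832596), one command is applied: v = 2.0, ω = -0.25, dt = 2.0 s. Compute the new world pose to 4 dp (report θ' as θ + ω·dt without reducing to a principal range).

θ' = -1.8326 + -0.25·2.0 = -2.3326
R = v/ω = 2.0/-0.25 = -8.0000
x' = 3.5 + -8.0000·(sin -2.3326 − sin -1.8326) = 1.5614
y' = 0.5 − -8.0000·(cos -2.3326 − cos -1.8326) = -2.9512

(1.5614, -2.9512, -2.3326)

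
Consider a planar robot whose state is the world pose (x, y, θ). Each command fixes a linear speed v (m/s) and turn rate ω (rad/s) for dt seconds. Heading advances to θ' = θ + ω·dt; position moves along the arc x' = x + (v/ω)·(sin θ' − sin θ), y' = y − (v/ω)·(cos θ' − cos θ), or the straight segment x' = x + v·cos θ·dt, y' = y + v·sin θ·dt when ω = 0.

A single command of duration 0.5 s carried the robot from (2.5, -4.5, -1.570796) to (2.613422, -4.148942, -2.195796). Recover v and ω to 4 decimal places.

v = -0.7500, ω = -1.2500

Δθ = -2.195796 − -1.570796 = -0.625000
ω = Δθ/dt = -0.625000/0.5 = -1.2500
R = −Δy/(cos θ' − cos θ) = 0.6000
v = R·ω = 0.6000·-1.2500 = -0.7500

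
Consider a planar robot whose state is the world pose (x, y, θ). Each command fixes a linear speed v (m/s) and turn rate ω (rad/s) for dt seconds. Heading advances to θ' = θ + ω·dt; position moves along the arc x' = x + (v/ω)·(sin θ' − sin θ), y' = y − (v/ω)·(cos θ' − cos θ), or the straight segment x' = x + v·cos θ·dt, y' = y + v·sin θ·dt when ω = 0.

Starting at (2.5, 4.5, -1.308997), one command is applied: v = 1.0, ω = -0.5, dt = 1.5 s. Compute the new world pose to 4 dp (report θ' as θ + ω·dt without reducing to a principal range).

(2.3345, 3.0443, -2.0590)

θ' = -1.3090 + -0.5·1.5 = -2.0590
R = v/ω = 1.0/-0.5 = -2.0000
x' = 2.5 + -2.0000·(sin -2.0590 − sin -1.3090) = 2.3345
y' = 4.5 − -2.0000·(cos -2.0590 − cos -1.3090) = 3.0443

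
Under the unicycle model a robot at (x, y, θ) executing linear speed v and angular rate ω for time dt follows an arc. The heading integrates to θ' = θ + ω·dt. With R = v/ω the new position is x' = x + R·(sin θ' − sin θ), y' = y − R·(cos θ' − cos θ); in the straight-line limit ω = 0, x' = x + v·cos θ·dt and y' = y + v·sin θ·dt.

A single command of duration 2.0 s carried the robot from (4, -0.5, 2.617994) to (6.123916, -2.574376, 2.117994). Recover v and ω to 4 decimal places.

Δθ = 2.117994 − 2.617994 = -0.500000
ω = Δθ/dt = -0.500000/2.0 = -0.2500
R = Δx/(sin θ' − sin θ) = 6.0000
v = R·ω = 6.0000·-0.2500 = -1.5000

v = -1.5000, ω = -0.2500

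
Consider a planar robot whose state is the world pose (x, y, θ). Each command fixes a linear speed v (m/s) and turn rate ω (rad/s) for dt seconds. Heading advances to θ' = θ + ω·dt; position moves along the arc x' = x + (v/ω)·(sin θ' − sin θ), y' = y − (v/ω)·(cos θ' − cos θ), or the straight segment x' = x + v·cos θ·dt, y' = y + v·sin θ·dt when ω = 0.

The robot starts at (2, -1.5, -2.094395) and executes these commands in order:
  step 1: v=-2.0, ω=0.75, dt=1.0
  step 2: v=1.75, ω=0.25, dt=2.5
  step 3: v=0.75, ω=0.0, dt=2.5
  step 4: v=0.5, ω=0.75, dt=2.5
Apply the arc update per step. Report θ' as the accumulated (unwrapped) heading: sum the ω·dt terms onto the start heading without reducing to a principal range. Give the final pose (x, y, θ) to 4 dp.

(6.9578, -4.2651, 1.1556)

step 1: θ'=-1.3444 (R=-2.6667) → pose (2.2892, 0.4319, -1.3444)
step 2: θ'=-0.7194 (R=7.0000) → pose (4.4981, -3.2622, -0.7194)
step 3: θ'=-0.7194 (straight) → pose (5.9085, -4.4977, -0.7194)
step 4: θ'=1.1556 (R=0.6667) → pose (6.9578, -4.2651, 1.1556)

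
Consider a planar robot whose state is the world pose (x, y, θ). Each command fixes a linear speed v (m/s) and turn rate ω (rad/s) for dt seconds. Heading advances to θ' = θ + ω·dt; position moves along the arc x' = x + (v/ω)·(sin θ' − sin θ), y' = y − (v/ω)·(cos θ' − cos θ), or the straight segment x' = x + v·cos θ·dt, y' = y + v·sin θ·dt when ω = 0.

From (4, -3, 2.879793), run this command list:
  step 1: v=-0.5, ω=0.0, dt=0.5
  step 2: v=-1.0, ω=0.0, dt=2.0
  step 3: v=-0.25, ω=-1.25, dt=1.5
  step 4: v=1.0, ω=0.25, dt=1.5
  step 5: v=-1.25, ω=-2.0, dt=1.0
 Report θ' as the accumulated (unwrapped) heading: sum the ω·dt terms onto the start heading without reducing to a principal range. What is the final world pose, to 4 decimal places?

(5.8645, -2.8871, -0.6202)

step 1: θ'=2.8798 (straight) → pose (4.2415, -3.0647, 2.8798)
step 2: θ'=2.8798 (straight) → pose (6.1733, -3.5823, 2.8798)
step 3: θ'=1.0048 (R=0.2000) → pose (6.2904, -3.8828, 1.0048)
step 4: θ'=1.3798 (R=4.0000) → pose (6.8414, -2.4971, 1.3798)
step 5: θ'=-0.6202 (R=0.6250) → pose (5.8645, -2.8871, -0.6202)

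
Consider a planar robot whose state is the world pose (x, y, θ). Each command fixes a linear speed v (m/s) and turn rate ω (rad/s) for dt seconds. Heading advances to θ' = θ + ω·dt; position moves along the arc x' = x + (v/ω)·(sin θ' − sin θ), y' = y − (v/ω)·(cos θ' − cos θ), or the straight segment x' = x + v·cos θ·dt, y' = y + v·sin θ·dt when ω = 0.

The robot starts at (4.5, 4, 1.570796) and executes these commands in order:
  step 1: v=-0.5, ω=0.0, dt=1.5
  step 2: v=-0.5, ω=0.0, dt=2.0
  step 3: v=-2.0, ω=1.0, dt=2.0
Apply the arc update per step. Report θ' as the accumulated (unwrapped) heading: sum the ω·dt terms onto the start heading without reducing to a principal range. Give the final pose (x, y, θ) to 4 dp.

step 1: θ'=1.5708 (straight) → pose (4.5000, 3.2500, 1.5708)
step 2: θ'=1.5708 (straight) → pose (4.5000, 2.2500, 1.5708)
step 3: θ'=3.5708 (R=-2.0000) → pose (7.3323, 0.4314, 3.5708)

(7.3323, 0.4314, 3.5708)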